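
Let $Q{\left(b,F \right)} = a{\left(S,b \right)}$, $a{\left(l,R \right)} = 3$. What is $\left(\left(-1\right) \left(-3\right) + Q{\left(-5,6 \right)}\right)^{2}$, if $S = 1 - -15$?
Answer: $36$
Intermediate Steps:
$S = 16$ ($S = 1 + 15 = 16$)
$Q{\left(b,F \right)} = 3$
$\left(\left(-1\right) \left(-3\right) + Q{\left(-5,6 \right)}\right)^{2} = \left(\left(-1\right) \left(-3\right) + 3\right)^{2} = \left(3 + 3\right)^{2} = 6^{2} = 36$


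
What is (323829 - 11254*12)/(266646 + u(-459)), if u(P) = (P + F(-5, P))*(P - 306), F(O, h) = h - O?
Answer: 62927/321697 ≈ 0.19561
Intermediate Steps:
u(P) = (-306 + P)*(5 + 2*P) (u(P) = (P + (P - 1*(-5)))*(P - 306) = (P + (P + 5))*(-306 + P) = (P + (5 + P))*(-306 + P) = (5 + 2*P)*(-306 + P) = (-306 + P)*(5 + 2*P))
(323829 - 11254*12)/(266646 + u(-459)) = (323829 - 11254*12)/(266646 + (-1530 - 607*(-459) + 2*(-459)²)) = (323829 - 135048)/(266646 + (-1530 + 278613 + 2*210681)) = 188781/(266646 + (-1530 + 278613 + 421362)) = 188781/(266646 + 698445) = 188781/965091 = 188781*(1/965091) = 62927/321697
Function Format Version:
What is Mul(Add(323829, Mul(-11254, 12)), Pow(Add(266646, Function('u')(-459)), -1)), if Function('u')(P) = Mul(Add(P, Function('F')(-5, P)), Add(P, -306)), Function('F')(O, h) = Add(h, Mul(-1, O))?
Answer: Rational(62927, 321697) ≈ 0.19561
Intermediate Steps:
Function('u')(P) = Mul(Add(-306, P), Add(5, Mul(2, P))) (Function('u')(P) = Mul(Add(P, Add(P, Mul(-1, -5))), Add(P, -306)) = Mul(Add(P, Add(P, 5)), Add(-306, P)) = Mul(Add(P, Add(5, P)), Add(-306, P)) = Mul(Add(5, Mul(2, P)), Add(-306, P)) = Mul(Add(-306, P), Add(5, Mul(2, P))))
Mul(Add(323829, Mul(-11254, 12)), Pow(Add(266646, Function('u')(-459)), -1)) = Mul(Add(323829, Mul(-11254, 12)), Pow(Add(266646, Add(-1530, Mul(-607, -459), Mul(2, Pow(-459, 2)))), -1)) = Mul(Add(323829, -135048), Pow(Add(266646, Add(-1530, 278613, Mul(2, 210681))), -1)) = Mul(188781, Pow(Add(266646, Add(-1530, 278613, 421362)), -1)) = Mul(188781, Pow(Add(266646, 698445), -1)) = Mul(188781, Pow(965091, -1)) = Mul(188781, Rational(1, 965091)) = Rational(62927, 321697)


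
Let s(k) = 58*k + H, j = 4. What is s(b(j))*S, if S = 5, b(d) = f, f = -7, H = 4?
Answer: -2010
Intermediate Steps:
b(d) = -7
s(k) = 4 + 58*k (s(k) = 58*k + 4 = 4 + 58*k)
s(b(j))*S = (4 + 58*(-7))*5 = (4 - 406)*5 = -402*5 = -2010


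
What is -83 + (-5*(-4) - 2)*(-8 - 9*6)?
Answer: -1199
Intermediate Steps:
-83 + (-5*(-4) - 2)*(-8 - 9*6) = -83 + (20 - 2)*(-8 - 1*54) = -83 + 18*(-8 - 54) = -83 + 18*(-62) = -83 - 1116 = -1199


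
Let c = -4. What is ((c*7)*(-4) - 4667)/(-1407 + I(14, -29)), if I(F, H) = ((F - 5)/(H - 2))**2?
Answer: 4377355/1352046 ≈ 3.2376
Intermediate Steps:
I(F, H) = (-5 + F)**2/(-2 + H)**2 (I(F, H) = ((-5 + F)/(-2 + H))**2 = (-5 + F)**2/(-2 + H)**2)
((c*7)*(-4) - 4667)/(-1407 + I(14, -29)) = (-4*7*(-4) - 4667)/(-1407 + (-5 + 14)**2/(-2 - 29)**2) = (-28*(-4) - 4667)/(-1407 + 9**2/(-31)**2) = (112 - 4667)/(-1407 + 81*(1/961)) = -4555/(-1407 + 81/961) = -4555/(-1352046/961) = -4555*(-961/1352046) = 4377355/1352046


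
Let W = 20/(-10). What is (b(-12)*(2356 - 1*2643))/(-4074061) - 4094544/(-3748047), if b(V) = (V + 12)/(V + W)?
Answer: 1364848/1249349 ≈ 1.0924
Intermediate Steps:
W = -2 (W = 20*(-⅒) = -2)
b(V) = (12 + V)/(-2 + V) (b(V) = (V + 12)/(V - 2) = (12 + V)/(-2 + V))
(b(-12)*(2356 - 1*2643))/(-4074061) - 4094544/(-3748047) = (((12 - 12)/(-2 - 12))*(2356 - 1*2643))/(-4074061) - 4094544/(-3748047) = ((0/(-14))*(2356 - 2643))*(-1/4074061) - 4094544*(-1/3748047) = (-1/14*0*(-287))*(-1/4074061) + 1364848/1249349 = (0*(-287))*(-1/4074061) + 1364848/1249349 = 0*(-1/4074061) + 1364848/1249349 = 0 + 1364848/1249349 = 1364848/1249349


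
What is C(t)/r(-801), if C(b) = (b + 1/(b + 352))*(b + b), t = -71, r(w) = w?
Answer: -944300/75027 ≈ -12.586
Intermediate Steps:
C(b) = 2*b*(b + 1/(352 + b)) (C(b) = (b + 1/(352 + b))*(2*b) = 2*b*(b + 1/(352 + b)))
C(t)/r(-801) = (2*(-71)*(1 + (-71)² + 352*(-71))/(352 - 71))/(-801) = (2*(-71)*(1 + 5041 - 24992)/281)*(-1/801) = (2*(-71)*(1/281)*(-19950))*(-1/801) = (2832900/281)*(-1/801) = -944300/75027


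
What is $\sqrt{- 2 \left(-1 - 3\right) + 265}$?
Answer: $\sqrt{273} \approx 16.523$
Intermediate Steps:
$\sqrt{- 2 \left(-1 - 3\right) + 265} = \sqrt{\left(-2\right) \left(-4\right) + 265} = \sqrt{8 + 265} = \sqrt{273}$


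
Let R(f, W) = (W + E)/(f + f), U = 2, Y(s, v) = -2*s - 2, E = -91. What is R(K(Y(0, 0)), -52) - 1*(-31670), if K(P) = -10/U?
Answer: 316843/10 ≈ 31684.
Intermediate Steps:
Y(s, v) = -2 - 2*s
K(P) = -5 (K(P) = -10/2 = -10*½ = -5)
R(f, W) = (-91 + W)/(2*f) (R(f, W) = (W - 91)/(f + f) = (-91 + W)/((2*f)) = (-91 + W)*(1/(2*f)) = (-91 + W)/(2*f))
R(K(Y(0, 0)), -52) - 1*(-31670) = (½)*(-91 - 52)/(-5) - 1*(-31670) = (½)*(-⅕)*(-143) + 31670 = 143/10 + 31670 = 316843/10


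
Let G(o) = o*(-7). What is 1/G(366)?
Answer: -1/2562 ≈ -0.00039032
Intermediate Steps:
G(o) = -7*o
1/G(366) = 1/(-7*366) = 1/(-2562) = -1/2562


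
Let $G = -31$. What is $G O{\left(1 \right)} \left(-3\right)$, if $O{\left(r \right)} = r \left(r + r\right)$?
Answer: $186$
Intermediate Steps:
$O{\left(r \right)} = 2 r^{2}$ ($O{\left(r \right)} = r 2 r = 2 r^{2}$)
$G O{\left(1 \right)} \left(-3\right) = - 31 \cdot 2 \cdot 1^{2} \left(-3\right) = - 31 \cdot 2 \cdot 1 \left(-3\right) = \left(-31\right) 2 \left(-3\right) = \left(-62\right) \left(-3\right) = 186$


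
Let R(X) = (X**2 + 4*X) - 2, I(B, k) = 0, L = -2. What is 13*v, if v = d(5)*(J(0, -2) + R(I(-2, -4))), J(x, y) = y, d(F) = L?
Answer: 104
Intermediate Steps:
d(F) = -2
R(X) = -2 + X**2 + 4*X
v = 8 (v = -2*(-2 + (-2 + 0**2 + 4*0)) = -2*(-2 + (-2 + 0 + 0)) = -2*(-2 - 2) = -2*(-4) = 8)
13*v = 13*8 = 104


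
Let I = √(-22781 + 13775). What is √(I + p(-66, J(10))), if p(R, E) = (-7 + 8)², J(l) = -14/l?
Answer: √(1 + I*√9006) ≈ 6.9248 + 6.8522*I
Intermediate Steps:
p(R, E) = 1 (p(R, E) = 1² = 1)
I = I*√9006 (I = √(-9006) = I*√9006 ≈ 94.9*I)
√(I + p(-66, J(10))) = √(I*√9006 + 1) = √(1 + I*√9006)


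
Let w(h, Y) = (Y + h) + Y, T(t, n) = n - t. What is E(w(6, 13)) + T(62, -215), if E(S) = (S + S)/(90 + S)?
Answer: -16865/61 ≈ -276.48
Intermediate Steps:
w(h, Y) = h + 2*Y
E(S) = 2*S/(90 + S) (E(S) = (2*S)/(90 + S) = 2*S/(90 + S))
E(w(6, 13)) + T(62, -215) = 2*(6 + 2*13)/(90 + (6 + 2*13)) + (-215 - 1*62) = 2*(6 + 26)/(90 + (6 + 26)) + (-215 - 62) = 2*32/(90 + 32) - 277 = 2*32/122 - 277 = 2*32*(1/122) - 277 = 32/61 - 277 = -16865/61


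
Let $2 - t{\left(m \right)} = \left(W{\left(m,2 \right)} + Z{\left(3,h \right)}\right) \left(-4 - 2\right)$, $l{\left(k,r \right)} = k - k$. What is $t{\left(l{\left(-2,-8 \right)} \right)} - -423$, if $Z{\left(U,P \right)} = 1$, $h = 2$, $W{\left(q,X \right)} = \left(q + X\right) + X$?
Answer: $455$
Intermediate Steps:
$W{\left(q,X \right)} = q + 2 X$ ($W{\left(q,X \right)} = \left(X + q\right) + X = q + 2 X$)
$l{\left(k,r \right)} = 0$
$t{\left(m \right)} = 32 + 6 m$ ($t{\left(m \right)} = 2 - \left(\left(m + 2 \cdot 2\right) + 1\right) \left(-4 - 2\right) = 2 - \left(\left(m + 4\right) + 1\right) \left(-6\right) = 2 - \left(\left(4 + m\right) + 1\right) \left(-6\right) = 2 - \left(5 + m\right) \left(-6\right) = 2 - \left(-30 - 6 m\right) = 2 + \left(30 + 6 m\right) = 32 + 6 m$)
$t{\left(l{\left(-2,-8 \right)} \right)} - -423 = \left(32 + 6 \cdot 0\right) - -423 = \left(32 + 0\right) + 423 = 32 + 423 = 455$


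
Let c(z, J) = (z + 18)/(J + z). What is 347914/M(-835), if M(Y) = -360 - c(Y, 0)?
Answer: -290508190/301417 ≈ -963.81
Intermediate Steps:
c(z, J) = (18 + z)/(J + z)
M(Y) = -360 - (18 + Y)/Y (M(Y) = -360 - (18 + Y)/(0 + Y) = -360 - (18 + Y)/Y)
347914/M(-835) = 347914/(-361 - 18/(-835)) = 347914/(-361 - 18*(-1/835)) = 347914/(-361 + 18/835) = 347914/(-301417/835) = 347914*(-835/301417) = -290508190/301417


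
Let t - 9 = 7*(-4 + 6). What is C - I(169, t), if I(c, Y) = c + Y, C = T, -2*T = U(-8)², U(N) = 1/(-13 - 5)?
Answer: -124417/648 ≈ -192.00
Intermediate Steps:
U(N) = -1/18 (U(N) = 1/(-18) = -1/18)
t = 23 (t = 9 + 7*(-4 + 6) = 9 + 7*2 = 9 + 14 = 23)
T = -1/648 (T = -(-1/18)²/2 = -½*1/324 = -1/648 ≈ -0.0015432)
C = -1/648 ≈ -0.0015432
I(c, Y) = Y + c
C - I(169, t) = -1/648 - (23 + 169) = -1/648 - 1*192 = -1/648 - 192 = -124417/648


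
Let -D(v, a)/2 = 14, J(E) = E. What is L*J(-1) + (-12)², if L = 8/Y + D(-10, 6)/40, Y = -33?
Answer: 47831/330 ≈ 144.94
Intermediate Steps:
D(v, a) = -28 (D(v, a) = -2*14 = -28)
L = -311/330 (L = 8/(-33) - 28/40 = 8*(-1/33) - 28*1/40 = -8/33 - 7/10 = -311/330 ≈ -0.94242)
L*J(-1) + (-12)² = -311/330*(-1) + (-12)² = 311/330 + 144 = 47831/330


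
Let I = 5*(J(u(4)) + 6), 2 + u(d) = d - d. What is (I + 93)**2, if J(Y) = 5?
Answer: 21904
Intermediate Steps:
u(d) = -2 (u(d) = -2 + (d - d) = -2 + 0 = -2)
I = 55 (I = 5*(5 + 6) = 5*11 = 55)
(I + 93)**2 = (55 + 93)**2 = 148**2 = 21904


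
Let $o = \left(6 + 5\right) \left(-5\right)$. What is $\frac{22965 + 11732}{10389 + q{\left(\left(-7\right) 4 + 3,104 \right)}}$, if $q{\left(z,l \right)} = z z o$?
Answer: $- \frac{34697}{23986} \approx -1.4466$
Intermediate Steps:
$o = -55$ ($o = 11 \left(-5\right) = -55$)
$q{\left(z,l \right)} = - 55 z^{2}$ ($q{\left(z,l \right)} = z z \left(-55\right) = z^{2} \left(-55\right) = - 55 z^{2}$)
$\frac{22965 + 11732}{10389 + q{\left(\left(-7\right) 4 + 3,104 \right)}} = \frac{22965 + 11732}{10389 - 55 \left(\left(-7\right) 4 + 3\right)^{2}} = \frac{34697}{10389 - 55 \left(-28 + 3\right)^{2}} = \frac{34697}{10389 - 55 \left(-25\right)^{2}} = \frac{34697}{10389 - 34375} = \frac{34697}{-23986} = 34697 \left(- \frac{1}{23986}\right) = - \frac{34697}{23986}$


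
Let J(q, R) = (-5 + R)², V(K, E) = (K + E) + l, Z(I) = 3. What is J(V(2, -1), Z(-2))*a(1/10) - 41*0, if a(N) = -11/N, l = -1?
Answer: -440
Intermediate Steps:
V(K, E) = -1 + E + K (V(K, E) = (K + E) - 1 = (E + K) - 1 = -1 + E + K)
J(V(2, -1), Z(-2))*a(1/10) - 41*0 = (-5 + 3)²*(-11/(1/10)) - 41*0 = (-2)²*(-11/⅒) + 0 = 4*(-11*10) + 0 = 4*(-110) + 0 = -440 + 0 = -440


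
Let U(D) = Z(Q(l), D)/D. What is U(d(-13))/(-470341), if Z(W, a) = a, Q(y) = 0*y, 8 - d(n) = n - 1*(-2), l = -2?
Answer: -1/470341 ≈ -2.1261e-6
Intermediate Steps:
d(n) = 6 - n (d(n) = 8 - (n - 1*(-2)) = 8 - (n + 2) = 8 - (2 + n) = 8 + (-2 - n) = 6 - n)
Q(y) = 0
U(D) = 1 (U(D) = D/D = 1)
U(d(-13))/(-470341) = 1/(-470341) = 1*(-1/470341) = -1/470341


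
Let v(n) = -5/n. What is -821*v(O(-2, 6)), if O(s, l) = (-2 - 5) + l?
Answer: -4105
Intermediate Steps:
O(s, l) = -7 + l
-821*v(O(-2, 6)) = -(-4105)/(-7 + 6) = -(-4105)/(-1) = -(-4105)*(-1) = -821*5 = -4105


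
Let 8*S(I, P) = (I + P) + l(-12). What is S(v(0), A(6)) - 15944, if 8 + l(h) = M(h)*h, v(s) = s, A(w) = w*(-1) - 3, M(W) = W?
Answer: -127425/8 ≈ -15928.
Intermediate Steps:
A(w) = -3 - w (A(w) = -w - 3 = -3 - w)
l(h) = -8 + h**2 (l(h) = -8 + h*h = -8 + h**2)
S(I, P) = 17 + I/8 + P/8 (S(I, P) = ((I + P) + (-8 + (-12)**2))/8 = ((I + P) + (-8 + 144))/8 = ((I + P) + 136)/8 = (136 + I + P)/8 = 17 + I/8 + P/8)
S(v(0), A(6)) - 15944 = (17 + (1/8)*0 + (-3 - 1*6)/8) - 15944 = (17 + 0 + (-3 - 6)/8) - 15944 = (17 + 0 + (1/8)*(-9)) - 15944 = (17 + 0 - 9/8) - 15944 = 127/8 - 15944 = -127425/8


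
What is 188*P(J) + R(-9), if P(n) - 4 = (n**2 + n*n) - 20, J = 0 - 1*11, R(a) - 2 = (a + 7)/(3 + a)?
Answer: 127471/3 ≈ 42490.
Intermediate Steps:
R(a) = 2 + (7 + a)/(3 + a) (R(a) = 2 + (a + 7)/(3 + a) = 2 + (7 + a)/(3 + a))
J = -11 (J = 0 - 11 = -11)
P(n) = -16 + 2*n**2 (P(n) = 4 + ((n**2 + n*n) - 20) = 4 + ((n**2 + n**2) - 20) = 4 + (2*n**2 - 20) = 4 + (-20 + 2*n**2) = -16 + 2*n**2)
188*P(J) + R(-9) = 188*(-16 + 2*(-11)**2) + (13 + 3*(-9))/(3 - 9) = 188*(-16 + 2*121) + (13 - 27)/(-6) = 188*(-16 + 242) - 1/6*(-14) = 188*226 + 7/3 = 42488 + 7/3 = 127471/3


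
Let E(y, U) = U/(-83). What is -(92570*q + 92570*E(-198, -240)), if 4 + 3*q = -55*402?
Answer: 169842066940/249 ≈ 6.8210e+8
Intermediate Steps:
E(y, U) = -U/83 (E(y, U) = U*(-1/83) = -U/83)
q = -22114/3 (q = -4/3 + (-55*402)/3 = -4/3 + (1/3)*(-22110) = -4/3 - 7370 = -22114/3 ≈ -7371.3)
-(92570*q + 92570*E(-198, -240)) = -92570/(1/(-1/83*(-240) - 22114/3)) = -92570/(1/(240/83 - 22114/3)) = -92570/(1/(-1834742/249)) = -92570/(-249/1834742) = -92570*(-1834742/249) = 169842066940/249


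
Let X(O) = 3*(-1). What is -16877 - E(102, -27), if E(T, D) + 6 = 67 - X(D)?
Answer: -16941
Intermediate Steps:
X(O) = -3
E(T, D) = 64 (E(T, D) = -6 + (67 - 1*(-3)) = -6 + (67 + 3) = -6 + 70 = 64)
-16877 - E(102, -27) = -16877 - 1*64 = -16877 - 64 = -16941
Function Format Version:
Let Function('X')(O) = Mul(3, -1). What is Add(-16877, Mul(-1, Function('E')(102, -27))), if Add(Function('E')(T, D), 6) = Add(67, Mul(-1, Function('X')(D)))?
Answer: -16941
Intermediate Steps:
Function('X')(O) = -3
Function('E')(T, D) = 64 (Function('E')(T, D) = Add(-6, Add(67, Mul(-1, -3))) = Add(-6, Add(67, 3)) = Add(-6, 70) = 64)
Add(-16877, Mul(-1, Function('E')(102, -27))) = Add(-16877, Mul(-1, 64)) = Add(-16877, -64) = -16941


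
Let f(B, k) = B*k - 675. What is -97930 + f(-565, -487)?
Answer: 176550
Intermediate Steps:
f(B, k) = -675 + B*k
-97930 + f(-565, -487) = -97930 + (-675 - 565*(-487)) = -97930 + (-675 + 275155) = -97930 + 274480 = 176550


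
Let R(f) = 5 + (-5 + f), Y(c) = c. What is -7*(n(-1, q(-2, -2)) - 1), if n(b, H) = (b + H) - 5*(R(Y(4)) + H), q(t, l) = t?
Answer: 98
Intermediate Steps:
R(f) = f
n(b, H) = -20 + b - 4*H (n(b, H) = (b + H) - 5*(4 + H) = (H + b) + (-20 - 5*H) = -20 + b - 4*H)
-7*(n(-1, q(-2, -2)) - 1) = -7*((-20 - 1 - 4*(-2)) - 1) = -7*((-20 - 1 + 8) - 1) = -7*(-13 - 1) = -7*(-14) = 98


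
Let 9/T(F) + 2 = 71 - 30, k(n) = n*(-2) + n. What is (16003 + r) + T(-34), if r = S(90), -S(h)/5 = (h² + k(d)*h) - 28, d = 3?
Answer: -299088/13 ≈ -23007.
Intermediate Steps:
k(n) = -n (k(n) = -2*n + n = -n)
S(h) = 140 - 5*h² + 15*h (S(h) = -5*((h² + (-1*3)*h) - 28) = -5*((h² - 3*h) - 28) = -5*(-28 + h² - 3*h) = 140 - 5*h² + 15*h)
T(F) = 3/13 (T(F) = 9/(-2 + (71 - 30)) = 9/(-2 + 41) = 9/39 = 9*(1/39) = 3/13)
r = -39010 (r = 140 - 5*90² + 15*90 = 140 - 5*8100 + 1350 = 140 - 40500 + 1350 = -39010)
(16003 + r) + T(-34) = (16003 - 39010) + 3/13 = -23007 + 3/13 = -299088/13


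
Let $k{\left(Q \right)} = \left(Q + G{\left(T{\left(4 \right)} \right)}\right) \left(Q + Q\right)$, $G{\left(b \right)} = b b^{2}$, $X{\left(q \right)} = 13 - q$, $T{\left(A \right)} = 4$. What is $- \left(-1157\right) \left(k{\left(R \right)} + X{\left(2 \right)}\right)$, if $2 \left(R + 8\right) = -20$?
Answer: $-1903265$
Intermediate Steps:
$R = -18$ ($R = -8 + \frac{1}{2} \left(-20\right) = -8 - 10 = -18$)
$G{\left(b \right)} = b^{3}$
$k{\left(Q \right)} = 2 Q \left(64 + Q\right)$ ($k{\left(Q \right)} = \left(Q + 4^{3}\right) \left(Q + Q\right) = \left(Q + 64\right) 2 Q = \left(64 + Q\right) 2 Q = 2 Q \left(64 + Q\right)$)
$- \left(-1157\right) \left(k{\left(R \right)} + X{\left(2 \right)}\right) = - \left(-1157\right) \left(2 \left(-18\right) \left(64 - 18\right) + \left(13 - 2\right)\right) = - \left(-1157\right) \left(2 \left(-18\right) 46 + \left(13 - 2\right)\right) = - \left(-1157\right) \left(-1656 + 11\right) = - \left(-1157\right) \left(-1645\right) = \left(-1\right) 1903265 = -1903265$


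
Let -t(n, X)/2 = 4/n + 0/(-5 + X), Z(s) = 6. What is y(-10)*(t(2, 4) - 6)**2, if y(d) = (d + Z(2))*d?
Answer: 4000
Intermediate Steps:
t(n, X) = -8/n (t(n, X) = -2*(4/n + 0/(-5 + X)) = -2*(4/n + 0) = -8/n)
y(d) = d*(6 + d) (y(d) = (d + 6)*d = (6 + d)*d = d*(6 + d))
y(-10)*(t(2, 4) - 6)**2 = (-10*(6 - 10))*(-8/2 - 6)**2 = (-10*(-4))*(-8*1/2 - 6)**2 = 40*(-4 - 6)**2 = 40*(-10)**2 = 40*100 = 4000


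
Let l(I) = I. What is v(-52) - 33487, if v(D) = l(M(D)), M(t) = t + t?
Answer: -33591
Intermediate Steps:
M(t) = 2*t
v(D) = 2*D
v(-52) - 33487 = 2*(-52) - 33487 = -104 - 33487 = -33591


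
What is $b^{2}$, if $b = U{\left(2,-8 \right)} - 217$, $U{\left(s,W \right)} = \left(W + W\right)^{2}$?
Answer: $1521$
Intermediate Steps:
$U{\left(s,W \right)} = 4 W^{2}$ ($U{\left(s,W \right)} = \left(2 W\right)^{2} = 4 W^{2}$)
$b = 39$ ($b = 4 \left(-8\right)^{2} - 217 = 4 \cdot 64 - 217 = 256 - 217 = 39$)
$b^{2} = 39^{2} = 1521$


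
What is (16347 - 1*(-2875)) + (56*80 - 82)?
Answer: 23620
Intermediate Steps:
(16347 - 1*(-2875)) + (56*80 - 82) = (16347 + 2875) + (4480 - 82) = 19222 + 4398 = 23620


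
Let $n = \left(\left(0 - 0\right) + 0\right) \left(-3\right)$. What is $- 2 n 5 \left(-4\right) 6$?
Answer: $0$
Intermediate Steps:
$n = 0$ ($n = \left(\left(0 + 0\right) + 0\right) \left(-3\right) = \left(0 + 0\right) \left(-3\right) = 0 \left(-3\right) = 0$)
$- 2 n 5 \left(-4\right) 6 = \left(-2\right) 0 \cdot 5 \left(-4\right) 6 = 0 \left(\left(-20\right) 6\right) = 0 \left(-120\right) = 0$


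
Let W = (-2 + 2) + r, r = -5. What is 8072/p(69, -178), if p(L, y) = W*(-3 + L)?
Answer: -4036/165 ≈ -24.461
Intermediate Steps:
W = -5 (W = (-2 + 2) - 5 = 0 - 5 = -5)
p(L, y) = 15 - 5*L (p(L, y) = -5*(-3 + L) = 15 - 5*L)
8072/p(69, -178) = 8072/(15 - 5*69) = 8072/(15 - 345) = 8072/(-330) = 8072*(-1/330) = -4036/165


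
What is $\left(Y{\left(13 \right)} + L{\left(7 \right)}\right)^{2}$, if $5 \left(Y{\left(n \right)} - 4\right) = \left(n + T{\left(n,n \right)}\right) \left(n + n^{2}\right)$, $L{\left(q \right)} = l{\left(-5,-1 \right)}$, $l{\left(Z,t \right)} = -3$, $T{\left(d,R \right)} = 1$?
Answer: $\frac{6517809}{25} \approx 2.6071 \cdot 10^{5}$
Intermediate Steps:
$L{\left(q \right)} = -3$
$Y{\left(n \right)} = 4 + \frac{\left(1 + n\right) \left(n + n^{2}\right)}{5}$ ($Y{\left(n \right)} = 4 + \frac{\left(n + 1\right) \left(n + n^{2}\right)}{5} = 4 + \frac{\left(1 + n\right) \left(n + n^{2}\right)}{5}$)
$\left(Y{\left(13 \right)} + L{\left(7 \right)}\right)^{2} = \left(\left(4 + \frac{1}{5} \cdot 13 + \frac{13^{3}}{5} + \frac{2 \cdot 13^{2}}{5}\right) - 3\right)^{2} = \left(\left(4 + \frac{13}{5} + \frac{1}{5} \cdot 2197 + \frac{2}{5} \cdot 169\right) - 3\right)^{2} = \left(\left(4 + \frac{13}{5} + \frac{2197}{5} + \frac{338}{5}\right) - 3\right)^{2} = \left(\frac{2568}{5} - 3\right)^{2} = \left(\frac{2553}{5}\right)^{2} = \frac{6517809}{25}$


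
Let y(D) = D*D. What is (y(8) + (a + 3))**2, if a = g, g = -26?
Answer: 1681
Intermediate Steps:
a = -26
y(D) = D**2
(y(8) + (a + 3))**2 = (8**2 + (-26 + 3))**2 = (64 - 23)**2 = 41**2 = 1681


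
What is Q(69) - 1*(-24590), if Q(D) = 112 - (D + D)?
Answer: 24564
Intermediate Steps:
Q(D) = 112 - 2*D
Q(69) - 1*(-24590) = (112 - 2*69) - 1*(-24590) = (112 - 138) + 24590 = -26 + 24590 = 24564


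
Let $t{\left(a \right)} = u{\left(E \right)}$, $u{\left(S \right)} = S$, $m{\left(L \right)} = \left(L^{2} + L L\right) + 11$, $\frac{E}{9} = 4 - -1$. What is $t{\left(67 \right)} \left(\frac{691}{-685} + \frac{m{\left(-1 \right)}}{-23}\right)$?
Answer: $- \frac{223182}{3151} \approx -70.829$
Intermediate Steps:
$E = 45$ ($E = 9 \left(4 - -1\right) = 9 \left(4 + 1\right) = 9 \cdot 5 = 45$)
$m{\left(L \right)} = 11 + 2 L^{2}$ ($m{\left(L \right)} = \left(L^{2} + L^{2}\right) + 11 = 2 L^{2} + 11 = 11 + 2 L^{2}$)
$t{\left(a \right)} = 45$
$t{\left(67 \right)} \left(\frac{691}{-685} + \frac{m{\left(-1 \right)}}{-23}\right) = 45 \left(\frac{691}{-685} + \frac{11 + 2 \left(-1\right)^{2}}{-23}\right) = 45 \left(691 \left(- \frac{1}{685}\right) + \left(11 + 2 \cdot 1\right) \left(- \frac{1}{23}\right)\right) = 45 \left(- \frac{691}{685} + \left(11 + 2\right) \left(- \frac{1}{23}\right)\right) = 45 \left(- \frac{691}{685} + 13 \left(- \frac{1}{23}\right)\right) = 45 \left(- \frac{691}{685} - \frac{13}{23}\right) = 45 \left(- \frac{24798}{15755}\right) = - \frac{223182}{3151}$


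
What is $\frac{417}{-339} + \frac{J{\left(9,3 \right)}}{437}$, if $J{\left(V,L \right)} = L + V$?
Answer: $- \frac{59387}{49381} \approx -1.2026$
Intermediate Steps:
$\frac{417}{-339} + \frac{J{\left(9,3 \right)}}{437} = \frac{417}{-339} + \frac{3 + 9}{437} = 417 \left(- \frac{1}{339}\right) + 12 \cdot \frac{1}{437} = - \frac{139}{113} + \frac{12}{437} = - \frac{59387}{49381}$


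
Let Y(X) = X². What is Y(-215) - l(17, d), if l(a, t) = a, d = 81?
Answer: 46208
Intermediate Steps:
Y(-215) - l(17, d) = (-215)² - 1*17 = 46225 - 17 = 46208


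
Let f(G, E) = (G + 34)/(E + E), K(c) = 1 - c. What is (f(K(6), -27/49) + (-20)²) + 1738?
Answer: 114031/54 ≈ 2111.7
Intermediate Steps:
f(G, E) = (34 + G)/(2*E) (f(G, E) = (34 + G)/((2*E)) = (34 + G)*(1/(2*E)) = (34 + G)/(2*E))
(f(K(6), -27/49) + (-20)²) + 1738 = ((34 + (1 - 1*6))/(2*((-27/49))) + (-20)²) + 1738 = ((34 + (1 - 6))/(2*((-27*1/49))) + 400) + 1738 = ((34 - 5)/(2*(-27/49)) + 400) + 1738 = ((½)*(-49/27)*29 + 400) + 1738 = (-1421/54 + 400) + 1738 = 20179/54 + 1738 = 114031/54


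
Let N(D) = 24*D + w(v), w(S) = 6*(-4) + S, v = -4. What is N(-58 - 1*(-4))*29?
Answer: -38396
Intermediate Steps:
w(S) = -24 + S
N(D) = -28 + 24*D (N(D) = 24*D + (-24 - 4) = 24*D - 28 = -28 + 24*D)
N(-58 - 1*(-4))*29 = (-28 + 24*(-58 - 1*(-4)))*29 = (-28 + 24*(-58 + 4))*29 = (-28 + 24*(-54))*29 = (-28 - 1296)*29 = -1324*29 = -38396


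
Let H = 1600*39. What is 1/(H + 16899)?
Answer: 1/79299 ≈ 1.2611e-5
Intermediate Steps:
H = 62400
1/(H + 16899) = 1/(62400 + 16899) = 1/79299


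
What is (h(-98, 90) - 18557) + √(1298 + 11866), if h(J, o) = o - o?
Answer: -18557 + 2*√3291 ≈ -18442.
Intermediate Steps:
h(J, o) = 0
(h(-98, 90) - 18557) + √(1298 + 11866) = (0 - 18557) + √(1298 + 11866) = -18557 + √13164 = -18557 + 2*√3291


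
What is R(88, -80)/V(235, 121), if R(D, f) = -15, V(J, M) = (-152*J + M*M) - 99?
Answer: 15/21178 ≈ 0.00070828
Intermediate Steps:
V(J, M) = -99 + M**2 - 152*J (V(J, M) = (-152*J + M**2) - 99 = (M**2 - 152*J) - 99 = -99 + M**2 - 152*J)
R(88, -80)/V(235, 121) = -15/(-99 + 121**2 - 152*235) = -15/(-99 + 14641 - 35720) = -15/(-21178) = -15*(-1/21178) = 15/21178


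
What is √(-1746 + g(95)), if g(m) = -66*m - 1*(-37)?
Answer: I*√7979 ≈ 89.325*I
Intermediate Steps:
g(m) = 37 - 66*m (g(m) = -66*m + 37 = 37 - 66*m)
√(-1746 + g(95)) = √(-1746 + (37 - 66*95)) = √(-1746 + (37 - 6270)) = √(-1746 - 6233) = √(-7979) = I*√7979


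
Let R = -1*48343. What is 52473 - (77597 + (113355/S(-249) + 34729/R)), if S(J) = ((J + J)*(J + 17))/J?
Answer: -19243594063/773488 ≈ -24879.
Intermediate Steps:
R = -48343
S(J) = 34 + 2*J (S(J) = ((2*J)*(17 + J))/J = (2*J*(17 + J))/J = 34 + 2*J)
52473 - (77597 + (113355/S(-249) + 34729/R)) = 52473 - (77597 + (113355/(34 + 2*(-249)) + 34729/(-48343))) = 52473 - (77597 + (113355/(34 - 498) + 34729*(-1/48343))) = 52473 - (77597 + (113355/(-464) - 34729/48343)) = 52473 - (77597 + (113355*(-1/464) - 34729/48343)) = 52473 - (77597 + (-113355/464 - 34729/48343)) = 52473 - (77597 - 189518449/773488) = 52473 - 1*59830829887/773488 = 52473 - 59830829887/773488 = -19243594063/773488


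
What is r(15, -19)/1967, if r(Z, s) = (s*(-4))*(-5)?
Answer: -380/1967 ≈ -0.19319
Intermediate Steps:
r(Z, s) = 20*s (r(Z, s) = -4*s*(-5) = 20*s)
r(15, -19)/1967 = (20*(-19))/1967 = -380*1/1967 = -380/1967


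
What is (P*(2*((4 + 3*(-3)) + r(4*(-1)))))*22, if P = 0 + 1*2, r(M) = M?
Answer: -792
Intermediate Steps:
P = 2 (P = 0 + 2 = 2)
(P*(2*((4 + 3*(-3)) + r(4*(-1)))))*22 = (2*(2*((4 + 3*(-3)) + 4*(-1))))*22 = (2*(2*((4 - 9) - 4)))*22 = (2*(2*(-5 - 4)))*22 = (2*(2*(-9)))*22 = (2*(-18))*22 = -36*22 = -792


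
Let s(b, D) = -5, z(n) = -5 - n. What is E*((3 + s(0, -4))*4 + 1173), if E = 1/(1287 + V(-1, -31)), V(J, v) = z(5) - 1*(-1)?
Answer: 1165/1278 ≈ 0.91158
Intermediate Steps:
V(J, v) = -9 (V(J, v) = (-5 - 1*5) - 1*(-1) = (-5 - 5) + 1 = -10 + 1 = -9)
E = 1/1278 (E = 1/(1287 - 9) = 1/1278 ≈ 0.00078247)
E*((3 + s(0, -4))*4 + 1173) = ((3 - 5)*4 + 1173)/1278 = (-2*4 + 1173)/1278 = (-8 + 1173)/1278 = (1/1278)*1165 = 1165/1278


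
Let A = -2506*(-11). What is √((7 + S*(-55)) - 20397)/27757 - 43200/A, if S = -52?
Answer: -21600/13783 + I*√17530/27757 ≈ -1.5671 + 0.00477*I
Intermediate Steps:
A = 27566
√((7 + S*(-55)) - 20397)/27757 - 43200/A = √((7 - 52*(-55)) - 20397)/27757 - 43200/27566 = √((7 + 2860) - 20397)*(1/27757) - 43200*1/27566 = √(2867 - 20397)*(1/27757) - 21600/13783 = √(-17530)*(1/27757) - 21600/13783 = (I*√17530)*(1/27757) - 21600/13783 = I*√17530/27757 - 21600/13783 = -21600/13783 + I*√17530/27757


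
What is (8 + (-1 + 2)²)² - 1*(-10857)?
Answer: 10938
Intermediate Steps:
(8 + (-1 + 2)²)² - 1*(-10857) = (8 + 1²)² + 10857 = (8 + 1)² + 10857 = 9² + 10857 = 81 + 10857 = 10938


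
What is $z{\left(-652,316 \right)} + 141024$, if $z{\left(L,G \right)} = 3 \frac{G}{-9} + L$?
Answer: $\frac{420800}{3} \approx 1.4027 \cdot 10^{5}$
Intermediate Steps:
$z{\left(L,G \right)} = L - \frac{G}{3}$ ($z{\left(L,G \right)} = 3 G \left(- \frac{1}{9}\right) + L = 3 \left(- \frac{G}{9}\right) + L = - \frac{G}{3} + L = L - \frac{G}{3}$)
$z{\left(-652,316 \right)} + 141024 = \left(-652 - \frac{316}{3}\right) + 141024 = - \frac{2272}{3} + 141024 = \frac{420800}{3}$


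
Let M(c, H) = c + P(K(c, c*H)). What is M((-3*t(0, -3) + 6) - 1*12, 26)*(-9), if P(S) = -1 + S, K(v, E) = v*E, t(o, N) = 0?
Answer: -8361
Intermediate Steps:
K(v, E) = E*v
M(c, H) = -1 + c + H*c² (M(c, H) = c + (-1 + (c*H)*c) = c + (-1 + (H*c)*c) = c + (-1 + H*c²) = -1 + c + H*c²)
M((-3*t(0, -3) + 6) - 1*12, 26)*(-9) = (-1 + ((-3*0 + 6) - 1*12) + 26*((-3*0 + 6) - 1*12)²)*(-9) = (-1 + ((0 + 6) - 12) + 26*((0 + 6) - 12)²)*(-9) = (-1 + (6 - 12) + 26*(6 - 12)²)*(-9) = (-1 - 6 + 26*(-6)²)*(-9) = (-1 - 6 + 26*36)*(-9) = (-1 - 6 + 936)*(-9) = 929*(-9) = -8361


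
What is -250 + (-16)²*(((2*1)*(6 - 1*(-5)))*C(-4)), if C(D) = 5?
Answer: 27910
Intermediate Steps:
-250 + (-16)²*(((2*1)*(6 - 1*(-5)))*C(-4)) = -250 + (-16)²*(((2*1)*(6 - 1*(-5)))*5) = -250 + 256*((2*(6 + 5))*5) = -250 + 256*((2*11)*5) = -250 + 256*(22*5) = -250 + 256*110 = -250 + 28160 = 27910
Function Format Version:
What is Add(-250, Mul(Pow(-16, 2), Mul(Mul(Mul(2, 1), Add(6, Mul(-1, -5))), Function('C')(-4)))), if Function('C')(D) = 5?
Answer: 27910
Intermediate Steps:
Add(-250, Mul(Pow(-16, 2), Mul(Mul(Mul(2, 1), Add(6, Mul(-1, -5))), Function('C')(-4)))) = Add(-250, Mul(Pow(-16, 2), Mul(Mul(Mul(2, 1), Add(6, Mul(-1, -5))), 5))) = Add(-250, Mul(256, Mul(Mul(2, Add(6, 5)), 5))) = Add(-250, Mul(256, Mul(Mul(2, 11), 5))) = Add(-250, Mul(256, Mul(22, 5))) = Add(-250, Mul(256, 110)) = Add(-250, 28160) = 27910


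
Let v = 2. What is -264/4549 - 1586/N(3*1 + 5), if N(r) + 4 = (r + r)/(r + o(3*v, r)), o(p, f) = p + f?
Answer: 39676175/81882 ≈ 484.55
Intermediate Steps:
o(p, f) = f + p
N(r) = -4 + 2*r/(6 + 2*r) (N(r) = -4 + (r + r)/(r + (r + 3*2)) = -4 + (2*r)/(r + (r + 6)) = -4 + (2*r)/(r + (6 + r)) = -4 + (2*r)/(6 + 2*r) = -4 + 2*r/(6 + 2*r))
-264/4549 - 1586/N(3*1 + 5) = -264/4549 - 1586*(3 + (3*1 + 5))/(3*(-4 - (3*1 + 5))) = -264*1/4549 - 1586*(3 + (3 + 5))/(3*(-4 - (3 + 5))) = -264/4549 - 1586*(3 + 8)/(3*(-4 - 1*8)) = -264/4549 - 1586*11/(3*(-4 - 8)) = -264/4549 - 1586/(3*(1/11)*(-12)) = -264/4549 - 1586/(-36/11) = -264/4549 - 1586*(-11/36) = -264/4549 + 8723/18 = 39676175/81882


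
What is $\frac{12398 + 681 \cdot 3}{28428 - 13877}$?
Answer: $\frac{14441}{14551} \approx 0.99244$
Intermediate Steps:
$\frac{12398 + 681 \cdot 3}{28428 - 13877} = \frac{12398 + 2043}{14551} = 14441 \cdot \frac{1}{14551} = \frac{14441}{14551}$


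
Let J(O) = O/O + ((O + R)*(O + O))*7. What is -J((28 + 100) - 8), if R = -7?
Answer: -189841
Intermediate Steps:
J(O) = 1 + 14*O*(-7 + O) (J(O) = O/O + ((O - 7)*(O + O))*7 = 1 + ((-7 + O)*(2*O))*7 = 1 + (2*O*(-7 + O))*7 = 1 + 14*O*(-7 + O))
-J((28 + 100) - 8) = -(1 - 98*((28 + 100) - 8) + 14*((28 + 100) - 8)²) = -(1 - 98*(128 - 8) + 14*(128 - 8)²) = -(1 - 98*120 + 14*120²) = -(1 - 11760 + 14*14400) = -(1 - 11760 + 201600) = -1*189841 = -189841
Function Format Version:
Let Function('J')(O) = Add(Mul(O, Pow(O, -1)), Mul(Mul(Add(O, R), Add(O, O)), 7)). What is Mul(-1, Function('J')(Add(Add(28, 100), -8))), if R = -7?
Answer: -189841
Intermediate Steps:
Function('J')(O) = Add(1, Mul(14, O, Add(-7, O))) (Function('J')(O) = Add(Mul(O, Pow(O, -1)), Mul(Mul(Add(O, -7), Add(O, O)), 7)) = Add(1, Mul(Mul(Add(-7, O), Mul(2, O)), 7)) = Add(1, Mul(Mul(2, O, Add(-7, O)), 7)) = Add(1, Mul(14, O, Add(-7, O))))
Mul(-1, Function('J')(Add(Add(28, 100), -8))) = Mul(-1, Add(1, Mul(-98, Add(Add(28, 100), -8)), Mul(14, Pow(Add(Add(28, 100), -8), 2)))) = Mul(-1, Add(1, Mul(-98, Add(128, -8)), Mul(14, Pow(Add(128, -8), 2)))) = Mul(-1, Add(1, Mul(-98, 120), Mul(14, Pow(120, 2)))) = Mul(-1, Add(1, -11760, Mul(14, 14400))) = Mul(-1, Add(1, -11760, 201600)) = Mul(-1, 189841) = -189841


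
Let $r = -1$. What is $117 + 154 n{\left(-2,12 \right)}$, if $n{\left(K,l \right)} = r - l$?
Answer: $-1885$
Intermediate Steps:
$n{\left(K,l \right)} = -1 - l$
$117 + 154 n{\left(-2,12 \right)} = 117 + 154 \left(-1 - 12\right) = 117 + 154 \left(-13\right) = 117 - 2002 = -1885$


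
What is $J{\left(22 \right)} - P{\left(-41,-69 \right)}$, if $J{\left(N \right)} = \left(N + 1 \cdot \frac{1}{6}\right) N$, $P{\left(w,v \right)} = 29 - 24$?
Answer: $\frac{1448}{3} \approx 482.67$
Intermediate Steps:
$P{\left(w,v \right)} = 5$ ($P{\left(w,v \right)} = 29 - 24 = 5$)
$J{\left(N \right)} = N \left(\frac{1}{6} + N\right)$ ($J{\left(N \right)} = \left(N + 1 \cdot \frac{1}{6}\right) N = \left(N + \frac{1}{6}\right) N = \left(\frac{1}{6} + N\right) N = N \left(\frac{1}{6} + N\right)$)
$J{\left(22 \right)} - P{\left(-41,-69 \right)} = 22 \left(\frac{1}{6} + 22\right) - 5 = 22 \cdot \frac{133}{6} - 5 = \frac{1463}{3} - 5 = \frac{1448}{3}$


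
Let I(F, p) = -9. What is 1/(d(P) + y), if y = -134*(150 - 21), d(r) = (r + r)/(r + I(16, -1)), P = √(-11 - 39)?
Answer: -1132183/19570051138 + 45*I*√2/19570051138 ≈ -5.7853e-5 + 3.2519e-9*I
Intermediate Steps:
P = 5*I*√2 (P = √(-50) = 5*I*√2 ≈ 7.0711*I)
d(r) = 2*r/(-9 + r) (d(r) = (r + r)/(r - 9) = (2*r)/(-9 + r) = 2*r/(-9 + r))
y = -17286 (y = -134*129 = -17286)
1/(d(P) + y) = 1/(2*(5*I*√2)/(-9 + 5*I*√2) - 17286) = 1/(10*I*√2/(-9 + 5*I*√2) - 17286) = 1/(-17286 + 10*I*√2/(-9 + 5*I*√2))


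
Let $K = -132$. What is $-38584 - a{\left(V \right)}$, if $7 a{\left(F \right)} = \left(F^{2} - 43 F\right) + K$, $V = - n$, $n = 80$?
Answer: $- \frac{279796}{7} \approx -39971.0$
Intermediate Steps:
$V = -80$ ($V = \left(-1\right) 80 = -80$)
$a{\left(F \right)} = - \frac{132}{7} - \frac{43 F}{7} + \frac{F^{2}}{7}$ ($a{\left(F \right)} = \frac{\left(F^{2} - 43 F\right) - 132}{7} = \frac{-132 + F^{2} - 43 F}{7} = - \frac{132}{7} - \frac{43 F}{7} + \frac{F^{2}}{7}$)
$-38584 - a{\left(V \right)} = -38584 - \left(- \frac{132}{7} - - \frac{3440}{7} + \frac{\left(-80\right)^{2}}{7}\right) = -38584 - \left(- \frac{132}{7} + \frac{3440}{7} + \frac{1}{7} \cdot 6400\right) = -38584 - \left(- \frac{132}{7} + \frac{3440}{7} + \frac{6400}{7}\right) = -38584 - \frac{9708}{7} = - \frac{279796}{7}$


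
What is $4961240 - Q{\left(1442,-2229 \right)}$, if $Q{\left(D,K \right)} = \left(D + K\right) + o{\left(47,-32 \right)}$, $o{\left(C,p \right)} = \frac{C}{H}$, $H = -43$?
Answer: $\frac{213367208}{43} \approx 4.962 \cdot 10^{6}$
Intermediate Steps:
$o{\left(C,p \right)} = - \frac{C}{43}$ ($o{\left(C,p \right)} = \frac{C}{-43} = C \left(- \frac{1}{43}\right) = - \frac{C}{43}$)
$Q{\left(D,K \right)} = - \frac{47}{43} + D + K$ ($Q{\left(D,K \right)} = \left(D + K\right) - \frac{47}{43} = - \frac{47}{43} + D + K$)
$4961240 - Q{\left(1442,-2229 \right)} = 4961240 - \left(- \frac{47}{43} + 1442 - 2229\right) = 4961240 - - \frac{33888}{43} = 4961240 + \frac{33888}{43} = \frac{213367208}{43}$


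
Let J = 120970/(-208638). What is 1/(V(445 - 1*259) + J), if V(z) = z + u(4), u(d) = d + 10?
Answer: 104319/20803315 ≈ 0.0050145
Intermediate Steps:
u(d) = 10 + d
V(z) = 14 + z (V(z) = z + (10 + 4) = z + 14 = 14 + z)
J = -60485/104319 (J = 120970*(-1/208638) = -60485/104319 ≈ -0.57981)
1/(V(445 - 1*259) + J) = 1/((14 + (445 - 1*259)) - 60485/104319) = 1/((14 + (445 - 259)) - 60485/104319) = 1/((14 + 186) - 60485/104319) = 1/(200 - 60485/104319) = 1/(20803315/104319) = 104319/20803315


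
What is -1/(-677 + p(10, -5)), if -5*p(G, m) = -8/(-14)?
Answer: 35/23699 ≈ 0.0014769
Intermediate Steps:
p(G, m) = -4/35 (p(G, m) = -(-8)/(5*(-14)) = -(-8)*(-1)/(5*14) = -⅕*4/7 = -4/35)
-1/(-677 + p(10, -5)) = -1/(-677 - 4/35) = -1/(-23699/35) = -1*(-35/23699) = 35/23699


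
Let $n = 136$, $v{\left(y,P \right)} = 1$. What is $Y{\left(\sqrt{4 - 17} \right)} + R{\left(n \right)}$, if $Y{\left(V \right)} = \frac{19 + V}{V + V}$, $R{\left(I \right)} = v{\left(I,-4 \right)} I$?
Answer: $\frac{273}{2} - \frac{19 i \sqrt{13}}{26} \approx 136.5 - 2.6348 i$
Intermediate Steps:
$R{\left(I \right)} = I$ ($R{\left(I \right)} = 1 I = I$)
$Y{\left(V \right)} = \frac{19 + V}{2 V}$
$Y{\left(\sqrt{4 - 17} \right)} + R{\left(n \right)} = \frac{19 + \sqrt{4 - 17}}{2 \sqrt{4 - 17}} + 136 = \frac{19 + \sqrt{-13}}{2 \sqrt{-13}} + 136 = \frac{19 + i \sqrt{13}}{2 i \sqrt{13}} + 136 = \frac{- \frac{i \sqrt{13}}{13} \left(19 + i \sqrt{13}\right)}{2} + 136 = - \frac{i \sqrt{13} \left(19 + i \sqrt{13}\right)}{26} + 136 = 136 - \frac{i \sqrt{13} \left(19 + i \sqrt{13}\right)}{26}$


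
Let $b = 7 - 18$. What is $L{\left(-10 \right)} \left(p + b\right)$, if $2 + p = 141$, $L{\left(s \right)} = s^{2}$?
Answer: $12800$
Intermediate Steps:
$p = 139$ ($p = -2 + 141 = 139$)
$b = -11$ ($b = 7 - 18 = -11$)
$L{\left(-10 \right)} \left(p + b\right) = \left(-10\right)^{2} \left(139 - 11\right) = 100 \cdot 128 = 12800$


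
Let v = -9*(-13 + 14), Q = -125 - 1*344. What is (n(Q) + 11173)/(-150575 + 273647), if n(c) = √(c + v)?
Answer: 11173/123072 + I*√478/123072 ≈ 0.090784 + 0.00017765*I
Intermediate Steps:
Q = -469 (Q = -125 - 344 = -469)
v = -9 (v = -9*1 = -9)
n(c) = √(-9 + c) (n(c) = √(c - 9) = √(-9 + c))
(n(Q) + 11173)/(-150575 + 273647) = (√(-9 - 469) + 11173)/(-150575 + 273647) = (√(-478) + 11173)/123072 = (I*√478 + 11173)*(1/123072) = (11173 + I*√478)*(1/123072) = 11173/123072 + I*√478/123072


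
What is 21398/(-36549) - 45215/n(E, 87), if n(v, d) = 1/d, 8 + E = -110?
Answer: -143773005443/36549 ≈ -3.9337e+6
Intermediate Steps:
E = -118 (E = -8 - 110 = -118)
21398/(-36549) - 45215/n(E, 87) = 21398/(-36549) - 45215/(1/87) = 21398*(-1/36549) - 45215/1/87 = -21398/36549 - 45215*87 = -21398/36549 - 3933705 = -143773005443/36549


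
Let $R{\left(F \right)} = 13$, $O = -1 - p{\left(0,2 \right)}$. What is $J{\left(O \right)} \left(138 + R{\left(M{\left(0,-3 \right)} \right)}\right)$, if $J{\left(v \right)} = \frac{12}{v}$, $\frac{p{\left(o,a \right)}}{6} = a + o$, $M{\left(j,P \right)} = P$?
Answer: $- \frac{1812}{13} \approx -139.38$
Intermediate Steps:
$p{\left(o,a \right)} = 6 a + 6 o$ ($p{\left(o,a \right)} = 6 \left(a + o\right) = 6 a + 6 o$)
$O = -13$ ($O = -1 - \left(6 \cdot 2 + 6 \cdot 0\right) = -1 - \left(12 + 0\right) = -1 - 12 = -13$)
$J{\left(O \right)} \left(138 + R{\left(M{\left(0,-3 \right)} \right)}\right) = \frac{12}{-13} \left(138 + 13\right) = 12 \left(- \frac{1}{13}\right) 151 = \left(- \frac{12}{13}\right) 151 = - \frac{1812}{13}$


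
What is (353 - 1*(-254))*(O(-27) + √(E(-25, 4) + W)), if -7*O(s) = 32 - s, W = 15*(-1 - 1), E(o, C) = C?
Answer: -35813/7 + 607*I*√26 ≈ -5116.1 + 3095.1*I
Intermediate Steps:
W = -30 (W = 15*(-2) = -30)
O(s) = -32/7 + s/7 (O(s) = -(32 - s)/7 = -32/7 + s/7)
(353 - 1*(-254))*(O(-27) + √(E(-25, 4) + W)) = (353 - 1*(-254))*((-32/7 + (⅐)*(-27)) + √(4 - 30)) = (353 + 254)*((-32/7 - 27/7) + √(-26)) = 607*(-59/7 + I*√26) = -35813/7 + 607*I*√26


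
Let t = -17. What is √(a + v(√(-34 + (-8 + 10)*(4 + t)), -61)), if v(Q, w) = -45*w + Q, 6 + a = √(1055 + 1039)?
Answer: √(2739 + √2094 + 2*I*√15) ≈ 52.771 + 0.07339*I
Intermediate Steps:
a = -6 + √2094 (a = -6 + √(1055 + 1039) = -6 + √2094 ≈ 39.760)
v(Q, w) = Q - 45*w
√(a + v(√(-34 + (-8 + 10)*(4 + t)), -61)) = √((-6 + √2094) + (√(-34 + (-8 + 10)*(4 - 17)) - 45*(-61))) = √((-6 + √2094) + (√(-34 + 2*(-13)) + 2745)) = √((-6 + √2094) + (√(-34 - 26) + 2745)) = √((-6 + √2094) + (√(-60) + 2745)) = √((-6 + √2094) + (2*I*√15 + 2745)) = √((-6 + √2094) + (2745 + 2*I*√15)) = √(2739 + √2094 + 2*I*√15)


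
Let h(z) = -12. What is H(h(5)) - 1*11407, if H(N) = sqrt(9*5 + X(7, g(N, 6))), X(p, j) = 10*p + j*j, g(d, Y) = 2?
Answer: -11407 + sqrt(119) ≈ -11396.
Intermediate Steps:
X(p, j) = j**2 + 10*p (X(p, j) = 10*p + j**2 = j**2 + 10*p)
H(N) = sqrt(119) (H(N) = sqrt(9*5 + (2**2 + 10*7)) = sqrt(45 + (4 + 70)) = sqrt(45 + 74) = sqrt(119))
H(h(5)) - 1*11407 = sqrt(119) - 1*11407 = sqrt(119) - 11407 = -11407 + sqrt(119)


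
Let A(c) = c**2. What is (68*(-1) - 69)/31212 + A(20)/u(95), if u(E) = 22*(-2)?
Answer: -3122707/343332 ≈ -9.0953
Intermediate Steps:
u(E) = -44
(68*(-1) - 69)/31212 + A(20)/u(95) = (68*(-1) - 69)/31212 + 20**2/(-44) = (-68 - 69)*(1/31212) + 400*(-1/44) = -137*1/31212 - 100/11 = -137/31212 - 100/11 = -3122707/343332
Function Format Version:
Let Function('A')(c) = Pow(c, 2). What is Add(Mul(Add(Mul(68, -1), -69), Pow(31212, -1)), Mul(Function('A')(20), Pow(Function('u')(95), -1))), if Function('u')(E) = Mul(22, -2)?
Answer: Rational(-3122707, 343332) ≈ -9.0953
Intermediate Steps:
Function('u')(E) = -44
Add(Mul(Add(Mul(68, -1), -69), Pow(31212, -1)), Mul(Function('A')(20), Pow(Function('u')(95), -1))) = Add(Mul(Add(Mul(68, -1), -69), Pow(31212, -1)), Mul(Pow(20, 2), Pow(-44, -1))) = Add(Mul(Add(-68, -69), Rational(1, 31212)), Mul(400, Rational(-1, 44))) = Add(Mul(-137, Rational(1, 31212)), Rational(-100, 11)) = Add(Rational(-137, 31212), Rational(-100, 11)) = Rational(-3122707, 343332)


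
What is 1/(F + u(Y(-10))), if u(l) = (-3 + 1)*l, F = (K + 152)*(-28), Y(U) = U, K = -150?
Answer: -1/36 ≈ -0.027778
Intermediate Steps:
F = -56 (F = (-150 + 152)*(-28) = 2*(-28) = -56)
u(l) = -2*l
1/(F + u(Y(-10))) = 1/(-56 - 2*(-10)) = 1/(-56 + 20) = 1/(-36) = -1/36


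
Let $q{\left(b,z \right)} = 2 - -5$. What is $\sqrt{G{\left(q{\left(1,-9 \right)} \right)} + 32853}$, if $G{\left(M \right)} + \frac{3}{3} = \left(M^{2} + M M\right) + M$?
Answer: $\sqrt{32957} \approx 181.54$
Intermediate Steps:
$q{\left(b,z \right)} = 7$ ($q{\left(b,z \right)} = 2 + 5 = 7$)
$G{\left(M \right)} = -1 + M + 2 M^{2}$ ($G{\left(M \right)} = -1 + \left(\left(M^{2} + M M\right) + M\right) = -1 + \left(\left(M^{2} + M^{2}\right) + M\right) = -1 + \left(2 M^{2} + M\right) = -1 + \left(M + 2 M^{2}\right) = -1 + M + 2 M^{2}$)
$\sqrt{G{\left(q{\left(1,-9 \right)} \right)} + 32853} = \sqrt{\left(-1 + 7 + 2 \cdot 7^{2}\right) + 32853} = \sqrt{\left(-1 + 7 + 2 \cdot 49\right) + 32853} = \sqrt{\left(-1 + 7 + 98\right) + 32853} = \sqrt{104 + 32853} = \sqrt{32957}$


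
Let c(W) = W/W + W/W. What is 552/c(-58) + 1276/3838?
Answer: 530282/1919 ≈ 276.33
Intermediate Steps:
c(W) = 2 (c(W) = 1 + 1 = 2)
552/c(-58) + 1276/3838 = 552/2 + 1276/3838 = 552*(½) + 1276*(1/3838) = 276 + 638/1919 = 530282/1919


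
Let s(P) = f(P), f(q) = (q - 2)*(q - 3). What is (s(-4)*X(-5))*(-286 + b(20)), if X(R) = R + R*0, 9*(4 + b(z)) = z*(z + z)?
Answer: 126700/3 ≈ 42233.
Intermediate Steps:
b(z) = -4 + 2*z**2/9 (b(z) = -4 + (z*(z + z))/9 = -4 + (z*(2*z))/9 = -4 + (2*z**2)/9 = -4 + 2*z**2/9)
X(R) = R (X(R) = R + 0 = R)
f(q) = (-3 + q)*(-2 + q) (f(q) = (-2 + q)*(-3 + q) = (-3 + q)*(-2 + q))
s(P) = 6 + P**2 - 5*P
(s(-4)*X(-5))*(-286 + b(20)) = ((6 + (-4)**2 - 5*(-4))*(-5))*(-286 + (-4 + (2/9)*20**2)) = ((6 + 16 + 20)*(-5))*(-286 + (-4 + (2/9)*400)) = (42*(-5))*(-286 + (-4 + 800/9)) = -210*(-286 + 764/9) = -210*(-1810/9) = 126700/3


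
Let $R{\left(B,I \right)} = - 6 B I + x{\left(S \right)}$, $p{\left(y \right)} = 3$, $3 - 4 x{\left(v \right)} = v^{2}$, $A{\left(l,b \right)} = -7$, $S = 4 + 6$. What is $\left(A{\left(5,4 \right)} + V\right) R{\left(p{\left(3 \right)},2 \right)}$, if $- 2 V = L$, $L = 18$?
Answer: $964$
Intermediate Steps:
$S = 10$
$x{\left(v \right)} = \frac{3}{4} - \frac{v^{2}}{4}$
$V = -9$ ($V = \left(- \frac{1}{2}\right) 18 = -9$)
$R{\left(B,I \right)} = - \frac{97}{4} - 6 B I$ ($R{\left(B,I \right)} = - 6 B I + \left(\frac{3}{4} - \frac{10^{2}}{4}\right) = - 6 B I + \left(\frac{3}{4} - 25\right) = - 6 B I - \frac{97}{4} = - \frac{97}{4} - 6 B I$)
$\left(A{\left(5,4 \right)} + V\right) R{\left(p{\left(3 \right)},2 \right)} = \left(-7 - 9\right) \left(- \frac{97}{4} - 18 \cdot 2\right) = - 16 \left(- \frac{97}{4} - 36\right) = \left(-16\right) \left(- \frac{241}{4}\right) = 964$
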